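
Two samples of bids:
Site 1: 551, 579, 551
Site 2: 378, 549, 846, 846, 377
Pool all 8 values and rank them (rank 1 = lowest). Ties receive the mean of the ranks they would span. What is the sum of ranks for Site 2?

21

Sorted (ascending): 377, 378, 549, 551, 551, 579, 846, 846
The 2 values of 551 occupy positions 4–5 → average rank (4+5)/2 = 4.5.
The 2 values of 846 occupy positions 7–8 → average rank (7+8)/2 = 7.5.
Site 2 values → pooled ranks: 378→2, 549→3, 846→7.5, 846→7.5, 377→1
Rank sum = 2 + 3 + 7.5 + 7.5 + 1 = 21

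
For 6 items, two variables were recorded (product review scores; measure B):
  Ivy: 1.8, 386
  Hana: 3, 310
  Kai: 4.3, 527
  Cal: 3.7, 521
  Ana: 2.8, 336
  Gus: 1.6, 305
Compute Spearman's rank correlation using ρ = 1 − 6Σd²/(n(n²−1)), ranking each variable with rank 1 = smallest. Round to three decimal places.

Ranks of variable 1: 2, 4, 6, 5, 3, 1
Ranks of variable 2: 4, 2, 6, 5, 3, 1
d = r₁ − r₂: -2, 2, 0, 0, 0, 0
d²: 4, 4, 0, 0, 0, 0; Σd² = 8
ρ = 1 − 6·8/(6·35) = 1 − 48/210 = 0.771

0.771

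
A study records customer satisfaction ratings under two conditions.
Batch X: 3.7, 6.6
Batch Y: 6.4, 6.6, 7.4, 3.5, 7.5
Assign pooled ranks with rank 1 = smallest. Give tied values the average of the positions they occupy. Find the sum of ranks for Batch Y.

21.5

Sorted (ascending): 3.5, 3.7, 6.4, 6.6, 6.6, 7.4, 7.5
The 2 values of 6.6 occupy positions 4–5 → average rank (4+5)/2 = 4.5.
Batch Y values → pooled ranks: 6.4→3, 6.6→4.5, 7.4→6, 3.5→1, 7.5→7
Rank sum = 3 + 4.5 + 6 + 1 + 7 = 21.5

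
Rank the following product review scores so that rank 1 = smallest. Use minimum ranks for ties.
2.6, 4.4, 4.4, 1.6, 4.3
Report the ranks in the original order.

2, 4, 4, 1, 3

Sorted (ascending): 1.6, 2.6, 4.3, 4.4, 4.4
The 2 values of 4.4 occupy positions 4–5 → each gets rank 4.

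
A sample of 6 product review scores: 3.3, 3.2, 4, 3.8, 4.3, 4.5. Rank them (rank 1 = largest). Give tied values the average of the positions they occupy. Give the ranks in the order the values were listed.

Sorted (descending): 4.5, 4.3, 4, 3.8, 3.3, 3.2
No ties — each value takes its position as its rank.

5, 6, 3, 4, 2, 1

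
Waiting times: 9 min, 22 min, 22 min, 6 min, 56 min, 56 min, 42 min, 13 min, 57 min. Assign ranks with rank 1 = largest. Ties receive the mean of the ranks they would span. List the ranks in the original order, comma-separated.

Sorted (descending): 57, 56, 56, 42, 22, 22, 13, 9, 6
The 2 values of 56 occupy positions 2–3 → average rank (2+3)/2 = 2.5.
The 2 values of 22 occupy positions 5–6 → average rank (5+6)/2 = 5.5.

8, 5.5, 5.5, 9, 2.5, 2.5, 4, 7, 1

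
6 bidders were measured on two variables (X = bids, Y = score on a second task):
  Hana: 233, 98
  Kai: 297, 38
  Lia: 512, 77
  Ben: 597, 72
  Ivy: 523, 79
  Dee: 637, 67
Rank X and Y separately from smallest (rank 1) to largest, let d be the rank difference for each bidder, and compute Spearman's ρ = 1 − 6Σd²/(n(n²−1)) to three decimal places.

Ranks of variable 1: 1, 2, 3, 5, 4, 6
Ranks of variable 2: 6, 1, 4, 3, 5, 2
d = r₁ − r₂: -5, 1, -1, 2, -1, 4
d²: 25, 1, 1, 4, 1, 16; Σd² = 48
ρ = 1 − 6·48/(6·35) = 1 − 288/210 = -0.371

-0.371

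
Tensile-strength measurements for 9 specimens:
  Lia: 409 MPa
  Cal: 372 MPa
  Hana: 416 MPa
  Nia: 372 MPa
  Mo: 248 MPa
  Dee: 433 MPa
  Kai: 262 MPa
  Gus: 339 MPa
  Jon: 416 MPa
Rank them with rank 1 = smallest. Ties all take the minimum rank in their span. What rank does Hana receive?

Sorted (ascending): 248, 262, 339, 372, 372, 409, 416, 416, 433
The 2 values of 372 occupy positions 4–5 → each gets rank 4.
The 2 values of 416 occupy positions 7–8 → each gets rank 7.
Hana has value 416 MPa → rank 7.

7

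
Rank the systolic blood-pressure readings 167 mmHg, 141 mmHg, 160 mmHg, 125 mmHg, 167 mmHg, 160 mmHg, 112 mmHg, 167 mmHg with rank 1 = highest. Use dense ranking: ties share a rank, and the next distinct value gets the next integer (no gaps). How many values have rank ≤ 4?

Sorted (descending): 167, 167, 167, 160, 160, 141, 125, 112
The 3 values of 167 share dense rank 1.
The 2 values of 160 share dense rank 2.
Remaining distinct values take the next consecutive integers.
Ranks ≤ 4: {1, 1, 1, 2, 2, 3, 4} → 7 values.

7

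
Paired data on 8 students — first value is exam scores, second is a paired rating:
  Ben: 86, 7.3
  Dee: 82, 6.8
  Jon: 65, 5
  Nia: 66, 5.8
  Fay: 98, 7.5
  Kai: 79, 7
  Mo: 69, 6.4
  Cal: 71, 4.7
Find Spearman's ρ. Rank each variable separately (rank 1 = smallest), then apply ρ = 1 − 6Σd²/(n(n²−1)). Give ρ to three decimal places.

Ranks of variable 1: 7, 6, 1, 2, 8, 5, 3, 4
Ranks of variable 2: 7, 5, 2, 3, 8, 6, 4, 1
d = r₁ − r₂: 0, 1, -1, -1, 0, -1, -1, 3
d²: 0, 1, 1, 1, 0, 1, 1, 9; Σd² = 14
ρ = 1 − 6·14/(8·63) = 1 − 84/504 = 0.833

0.833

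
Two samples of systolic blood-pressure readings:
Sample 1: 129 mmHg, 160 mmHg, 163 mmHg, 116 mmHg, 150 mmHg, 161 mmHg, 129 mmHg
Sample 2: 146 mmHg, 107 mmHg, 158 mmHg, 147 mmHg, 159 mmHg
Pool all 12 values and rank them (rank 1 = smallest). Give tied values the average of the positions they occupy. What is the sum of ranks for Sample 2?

Sorted (ascending): 107, 116, 129, 129, 146, 147, 150, 158, 159, 160, 161, 163
The 2 values of 129 occupy positions 3–4 → average rank (3+4)/2 = 3.5.
Sample 2 values → pooled ranks: 146→5, 107→1, 158→8, 147→6, 159→9
Rank sum = 5 + 1 + 8 + 6 + 9 = 29

29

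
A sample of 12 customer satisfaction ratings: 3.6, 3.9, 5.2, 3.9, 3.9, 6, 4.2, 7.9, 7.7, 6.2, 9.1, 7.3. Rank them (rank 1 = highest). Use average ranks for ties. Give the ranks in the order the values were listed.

Sorted (descending): 9.1, 7.9, 7.7, 7.3, 6.2, 6, 5.2, 4.2, 3.9, 3.9, 3.9, 3.6
The 3 values of 3.9 occupy positions 9–11 → average rank 10.

12, 10, 7, 10, 10, 6, 8, 2, 3, 5, 1, 4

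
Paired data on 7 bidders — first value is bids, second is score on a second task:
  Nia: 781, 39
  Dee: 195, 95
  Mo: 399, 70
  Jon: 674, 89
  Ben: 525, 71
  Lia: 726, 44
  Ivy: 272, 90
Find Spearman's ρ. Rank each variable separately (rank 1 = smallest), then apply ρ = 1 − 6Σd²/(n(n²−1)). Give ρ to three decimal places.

-0.857

Ranks of variable 1: 7, 1, 3, 5, 4, 6, 2
Ranks of variable 2: 1, 7, 3, 5, 4, 2, 6
d = r₁ − r₂: 6, -6, 0, 0, 0, 4, -4
d²: 36, 36, 0, 0, 0, 16, 16; Σd² = 104
ρ = 1 − 6·104/(7·48) = 1 − 624/336 = -0.857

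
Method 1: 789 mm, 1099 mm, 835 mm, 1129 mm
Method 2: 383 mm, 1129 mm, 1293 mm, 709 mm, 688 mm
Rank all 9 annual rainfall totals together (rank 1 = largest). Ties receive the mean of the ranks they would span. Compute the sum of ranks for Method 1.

Sorted (descending): 1293, 1129, 1129, 1099, 835, 789, 709, 688, 383
The 2 values of 1129 occupy positions 2–3 → average rank (2+3)/2 = 2.5.
Method 1 values → pooled ranks: 789→6, 1099→4, 835→5, 1129→2.5
Rank sum = 6 + 4 + 5 + 2.5 = 17.5

17.5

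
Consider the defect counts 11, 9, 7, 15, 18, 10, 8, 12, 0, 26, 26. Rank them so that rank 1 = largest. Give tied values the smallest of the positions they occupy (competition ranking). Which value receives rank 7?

Sorted (descending): 26, 26, 18, 15, 12, 11, 10, 9, 8, 7, 0
The 2 values of 26 occupy positions 1–2 → each gets rank 1.
Rank 7 → value 10.

10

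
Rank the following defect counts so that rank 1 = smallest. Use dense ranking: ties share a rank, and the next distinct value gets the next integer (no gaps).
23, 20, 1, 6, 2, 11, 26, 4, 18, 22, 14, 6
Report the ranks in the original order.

10, 8, 1, 4, 2, 5, 11, 3, 7, 9, 6, 4

Sorted (ascending): 1, 2, 4, 6, 6, 11, 14, 18, 20, 22, 23, 26
The 2 values of 6 share dense rank 4.
Remaining distinct values take the next consecutive integers.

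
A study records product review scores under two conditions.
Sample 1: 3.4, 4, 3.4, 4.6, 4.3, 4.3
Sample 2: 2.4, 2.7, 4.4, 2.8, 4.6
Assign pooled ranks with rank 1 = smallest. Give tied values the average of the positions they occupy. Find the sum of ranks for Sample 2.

Sorted (ascending): 2.4, 2.7, 2.8, 3.4, 3.4, 4, 4.3, 4.3, 4.4, 4.6, 4.6
The 2 values of 3.4 occupy positions 4–5 → average rank (4+5)/2 = 4.5.
The 2 values of 4.3 occupy positions 7–8 → average rank (7+8)/2 = 7.5.
The 2 values of 4.6 occupy positions 10–11 → average rank (10+11)/2 = 10.5.
Sample 2 values → pooled ranks: 2.4→1, 2.7→2, 4.4→9, 2.8→3, 4.6→10.5
Rank sum = 1 + 2 + 9 + 3 + 10.5 = 25.5

25.5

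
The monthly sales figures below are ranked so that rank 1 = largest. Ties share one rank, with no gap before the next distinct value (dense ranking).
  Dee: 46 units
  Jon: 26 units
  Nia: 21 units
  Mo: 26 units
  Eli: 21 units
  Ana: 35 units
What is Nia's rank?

4

Sorted (descending): 46, 35, 26, 26, 21, 21
The 2 values of 26 share dense rank 3.
The 2 values of 21 share dense rank 4.
Remaining distinct values take the next consecutive integers.
Nia has value 21 units → rank 4.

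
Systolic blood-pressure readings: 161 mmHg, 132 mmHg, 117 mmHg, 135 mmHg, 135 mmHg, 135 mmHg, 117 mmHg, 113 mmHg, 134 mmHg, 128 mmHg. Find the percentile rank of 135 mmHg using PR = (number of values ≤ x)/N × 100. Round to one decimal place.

90.0

N = 10.
Strictly below 135: 6. Equal to 135: 3.
PR = 9/10 × 100 = 90.0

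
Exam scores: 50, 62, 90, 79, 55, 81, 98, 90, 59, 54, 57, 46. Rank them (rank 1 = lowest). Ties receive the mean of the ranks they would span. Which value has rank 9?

Sorted (ascending): 46, 50, 54, 55, 57, 59, 62, 79, 81, 90, 90, 98
The 2 values of 90 occupy positions 10–11 → average rank (10+11)/2 = 10.5.
Rank 9 → value 81.

81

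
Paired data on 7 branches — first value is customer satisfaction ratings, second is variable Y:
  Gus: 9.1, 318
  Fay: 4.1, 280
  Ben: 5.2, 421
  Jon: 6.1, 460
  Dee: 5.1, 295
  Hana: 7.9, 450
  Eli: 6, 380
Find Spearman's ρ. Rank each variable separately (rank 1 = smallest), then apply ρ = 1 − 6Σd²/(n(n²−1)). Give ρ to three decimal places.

0.571

Ranks of variable 1: 7, 1, 3, 5, 2, 6, 4
Ranks of variable 2: 3, 1, 5, 7, 2, 6, 4
d = r₁ − r₂: 4, 0, -2, -2, 0, 0, 0
d²: 16, 0, 4, 4, 0, 0, 0; Σd² = 24
ρ = 1 − 6·24/(7·48) = 1 − 144/336 = 0.571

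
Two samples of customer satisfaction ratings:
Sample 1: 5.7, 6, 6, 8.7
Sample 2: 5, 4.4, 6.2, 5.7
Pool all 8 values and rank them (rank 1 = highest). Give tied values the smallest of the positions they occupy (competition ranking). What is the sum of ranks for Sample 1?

12

Sorted (descending): 8.7, 6.2, 6, 6, 5.7, 5.7, 5, 4.4
The 2 values of 6 occupy positions 3–4 → each gets rank 3.
The 2 values of 5.7 occupy positions 5–6 → each gets rank 5.
Sample 1 values → pooled ranks: 5.7→5, 6→3, 6→3, 8.7→1
Rank sum = 5 + 3 + 3 + 1 = 12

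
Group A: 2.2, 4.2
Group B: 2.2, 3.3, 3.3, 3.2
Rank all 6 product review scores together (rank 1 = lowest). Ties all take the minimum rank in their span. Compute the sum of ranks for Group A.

7

Sorted (ascending): 2.2, 2.2, 3.2, 3.3, 3.3, 4.2
The 2 values of 2.2 occupy positions 1–2 → each gets rank 1.
The 2 values of 3.3 occupy positions 4–5 → each gets rank 4.
Group A values → pooled ranks: 2.2→1, 4.2→6
Rank sum = 1 + 6 = 7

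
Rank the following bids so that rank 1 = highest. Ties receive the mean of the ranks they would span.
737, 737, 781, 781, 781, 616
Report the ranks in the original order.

Sorted (descending): 781, 781, 781, 737, 737, 616
The 3 values of 781 occupy positions 1–3 → average rank 2.
The 2 values of 737 occupy positions 4–5 → average rank (4+5)/2 = 4.5.

4.5, 4.5, 2, 2, 2, 6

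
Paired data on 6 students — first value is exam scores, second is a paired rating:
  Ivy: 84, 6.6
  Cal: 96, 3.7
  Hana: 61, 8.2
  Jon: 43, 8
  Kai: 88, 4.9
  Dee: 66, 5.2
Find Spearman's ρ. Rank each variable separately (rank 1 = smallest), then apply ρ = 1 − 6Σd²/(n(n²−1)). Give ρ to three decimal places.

-0.886

Ranks of variable 1: 4, 6, 2, 1, 5, 3
Ranks of variable 2: 4, 1, 6, 5, 2, 3
d = r₁ − r₂: 0, 5, -4, -4, 3, 0
d²: 0, 25, 16, 16, 9, 0; Σd² = 66
ρ = 1 − 6·66/(6·35) = 1 − 396/210 = -0.886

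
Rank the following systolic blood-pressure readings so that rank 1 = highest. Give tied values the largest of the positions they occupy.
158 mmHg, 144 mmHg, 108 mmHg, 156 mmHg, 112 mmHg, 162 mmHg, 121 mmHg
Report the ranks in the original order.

Sorted (descending): 162, 158, 156, 144, 121, 112, 108
No ties — each value takes its position as its rank.

2, 4, 7, 3, 6, 1, 5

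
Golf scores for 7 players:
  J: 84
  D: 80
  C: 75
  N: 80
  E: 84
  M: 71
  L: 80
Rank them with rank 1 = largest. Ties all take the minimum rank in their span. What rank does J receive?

1

Sorted (descending): 84, 84, 80, 80, 80, 75, 71
The 2 values of 84 occupy positions 1–2 → each gets rank 1.
The 3 values of 80 occupy positions 3–5 → each gets rank 3.
J has value 84 → rank 1.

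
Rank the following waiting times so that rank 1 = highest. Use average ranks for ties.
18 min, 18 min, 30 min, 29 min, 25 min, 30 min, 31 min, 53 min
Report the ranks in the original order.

Sorted (descending): 53, 31, 30, 30, 29, 25, 18, 18
The 2 values of 30 occupy positions 3–4 → average rank (3+4)/2 = 3.5.
The 2 values of 18 occupy positions 7–8 → average rank (7+8)/2 = 7.5.

7.5, 7.5, 3.5, 5, 6, 3.5, 2, 1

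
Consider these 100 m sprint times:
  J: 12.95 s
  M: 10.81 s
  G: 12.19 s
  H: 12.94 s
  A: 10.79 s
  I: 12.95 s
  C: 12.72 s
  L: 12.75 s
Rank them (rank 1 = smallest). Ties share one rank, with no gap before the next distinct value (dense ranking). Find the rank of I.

7

Sorted (ascending): 10.79, 10.81, 12.19, 12.72, 12.75, 12.94, 12.95, 12.95
The 2 values of 12.95 share dense rank 7.
Remaining distinct values take the next consecutive integers.
I has value 12.95 s → rank 7.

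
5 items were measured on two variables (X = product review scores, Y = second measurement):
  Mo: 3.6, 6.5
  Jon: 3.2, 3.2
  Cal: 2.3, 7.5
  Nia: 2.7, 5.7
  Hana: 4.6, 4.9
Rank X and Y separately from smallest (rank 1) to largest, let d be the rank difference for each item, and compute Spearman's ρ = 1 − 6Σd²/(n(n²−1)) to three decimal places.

Ranks of variable 1: 4, 3, 1, 2, 5
Ranks of variable 2: 4, 1, 5, 3, 2
d = r₁ − r₂: 0, 2, -4, -1, 3
d²: 0, 4, 16, 1, 9; Σd² = 30
ρ = 1 − 6·30/(5·24) = 1 − 180/120 = -0.500

-0.500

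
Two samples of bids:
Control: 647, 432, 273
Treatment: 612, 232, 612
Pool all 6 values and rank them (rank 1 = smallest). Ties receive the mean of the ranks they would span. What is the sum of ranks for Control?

Sorted (ascending): 232, 273, 432, 612, 612, 647
The 2 values of 612 occupy positions 4–5 → average rank (4+5)/2 = 4.5.
Control values → pooled ranks: 647→6, 432→3, 273→2
Rank sum = 6 + 3 + 2 = 11

11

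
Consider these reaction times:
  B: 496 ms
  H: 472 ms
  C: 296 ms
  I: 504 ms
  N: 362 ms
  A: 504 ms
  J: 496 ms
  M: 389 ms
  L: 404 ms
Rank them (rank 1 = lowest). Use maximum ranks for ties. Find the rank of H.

Sorted (ascending): 296, 362, 389, 404, 472, 496, 496, 504, 504
The 2 values of 496 occupy positions 6–7 → each gets rank 7.
The 2 values of 504 occupy positions 8–9 → each gets rank 9.
H has value 472 ms → rank 5.

5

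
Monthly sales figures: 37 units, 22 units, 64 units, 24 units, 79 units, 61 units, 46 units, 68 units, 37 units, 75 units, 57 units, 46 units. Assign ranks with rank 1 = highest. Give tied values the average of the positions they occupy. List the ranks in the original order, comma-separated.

9.5, 12, 4, 11, 1, 5, 7.5, 3, 9.5, 2, 6, 7.5

Sorted (descending): 79, 75, 68, 64, 61, 57, 46, 46, 37, 37, 24, 22
The 2 values of 46 occupy positions 7–8 → average rank (7+8)/2 = 7.5.
The 2 values of 37 occupy positions 9–10 → average rank (9+10)/2 = 9.5.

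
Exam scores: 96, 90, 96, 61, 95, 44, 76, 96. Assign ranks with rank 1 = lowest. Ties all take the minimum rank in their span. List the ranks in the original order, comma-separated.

Sorted (ascending): 44, 61, 76, 90, 95, 96, 96, 96
The 3 values of 96 occupy positions 6–8 → each gets rank 6.

6, 4, 6, 2, 5, 1, 3, 6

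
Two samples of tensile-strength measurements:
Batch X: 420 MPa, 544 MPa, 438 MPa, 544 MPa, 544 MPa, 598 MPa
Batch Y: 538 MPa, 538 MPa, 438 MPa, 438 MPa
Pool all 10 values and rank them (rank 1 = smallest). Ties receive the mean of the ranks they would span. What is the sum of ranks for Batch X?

Sorted (ascending): 420, 438, 438, 438, 538, 538, 544, 544, 544, 598
The 3 values of 438 occupy positions 2–4 → average rank 3.
The 2 values of 538 occupy positions 5–6 → average rank (5+6)/2 = 5.5.
The 3 values of 544 occupy positions 7–9 → average rank 8.
Batch X values → pooled ranks: 420→1, 544→8, 438→3, 544→8, 544→8, 598→10
Rank sum = 1 + 8 + 3 + 8 + 8 + 10 = 38

38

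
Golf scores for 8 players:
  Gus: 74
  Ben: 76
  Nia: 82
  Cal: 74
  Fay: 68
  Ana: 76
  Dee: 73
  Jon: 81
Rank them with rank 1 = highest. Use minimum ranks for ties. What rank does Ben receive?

Sorted (descending): 82, 81, 76, 76, 74, 74, 73, 68
The 2 values of 76 occupy positions 3–4 → each gets rank 3.
The 2 values of 74 occupy positions 5–6 → each gets rank 5.
Ben has value 76 → rank 3.

3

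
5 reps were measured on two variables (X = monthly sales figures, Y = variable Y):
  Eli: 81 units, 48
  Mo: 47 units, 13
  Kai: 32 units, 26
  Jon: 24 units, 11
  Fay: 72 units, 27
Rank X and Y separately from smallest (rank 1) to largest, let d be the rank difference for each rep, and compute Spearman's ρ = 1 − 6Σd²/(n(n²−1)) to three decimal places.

0.900

Ranks of variable 1: 5, 3, 2, 1, 4
Ranks of variable 2: 5, 2, 3, 1, 4
d = r₁ − r₂: 0, 1, -1, 0, 0
d²: 0, 1, 1, 0, 0; Σd² = 2
ρ = 1 − 6·2/(5·24) = 1 − 12/120 = 0.900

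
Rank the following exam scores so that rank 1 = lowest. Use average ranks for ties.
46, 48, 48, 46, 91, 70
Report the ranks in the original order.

1.5, 3.5, 3.5, 1.5, 6, 5

Sorted (ascending): 46, 46, 48, 48, 70, 91
The 2 values of 46 occupy positions 1–2 → average rank (1+2)/2 = 1.5.
The 2 values of 48 occupy positions 3–4 → average rank (3+4)/2 = 3.5.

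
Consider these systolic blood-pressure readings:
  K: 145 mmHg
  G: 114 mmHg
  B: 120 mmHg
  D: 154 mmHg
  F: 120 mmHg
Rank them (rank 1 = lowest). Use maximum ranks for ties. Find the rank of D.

Sorted (ascending): 114, 120, 120, 145, 154
The 2 values of 120 occupy positions 2–3 → each gets rank 3.
D has value 154 mmHg → rank 5.

5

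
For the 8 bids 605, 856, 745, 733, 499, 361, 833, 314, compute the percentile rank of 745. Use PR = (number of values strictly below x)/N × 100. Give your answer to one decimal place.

62.5

N = 8.
Strictly below 745: 5. Equal to 745: 1.
PR = 5/8 × 100 = 62.5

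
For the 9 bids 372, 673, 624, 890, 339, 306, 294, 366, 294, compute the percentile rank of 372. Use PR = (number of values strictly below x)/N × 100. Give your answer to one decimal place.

55.6

N = 9.
Strictly below 372: 5. Equal to 372: 1.
PR = 5/9 × 100 = 55.6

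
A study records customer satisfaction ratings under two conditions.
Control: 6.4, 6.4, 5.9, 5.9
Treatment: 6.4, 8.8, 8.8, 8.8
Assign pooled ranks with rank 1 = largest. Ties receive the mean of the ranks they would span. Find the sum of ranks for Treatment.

11

Sorted (descending): 8.8, 8.8, 8.8, 6.4, 6.4, 6.4, 5.9, 5.9
The 3 values of 8.8 occupy positions 1–3 → average rank 2.
The 3 values of 6.4 occupy positions 4–6 → average rank 5.
The 2 values of 5.9 occupy positions 7–8 → average rank (7+8)/2 = 7.5.
Treatment values → pooled ranks: 6.4→5, 8.8→2, 8.8→2, 8.8→2
Rank sum = 5 + 2 + 2 + 2 = 11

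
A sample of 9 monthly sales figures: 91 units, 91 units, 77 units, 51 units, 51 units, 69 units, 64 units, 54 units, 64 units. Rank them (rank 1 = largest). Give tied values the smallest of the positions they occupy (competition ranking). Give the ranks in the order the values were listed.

1, 1, 3, 8, 8, 4, 5, 7, 5

Sorted (descending): 91, 91, 77, 69, 64, 64, 54, 51, 51
The 2 values of 91 occupy positions 1–2 → each gets rank 1.
The 2 values of 64 occupy positions 5–6 → each gets rank 5.
The 2 values of 51 occupy positions 8–9 → each gets rank 8.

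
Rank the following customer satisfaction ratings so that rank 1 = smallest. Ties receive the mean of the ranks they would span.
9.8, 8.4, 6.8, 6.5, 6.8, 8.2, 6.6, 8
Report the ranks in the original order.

8, 7, 3.5, 1, 3.5, 6, 2, 5

Sorted (ascending): 6.5, 6.6, 6.8, 6.8, 8, 8.2, 8.4, 9.8
The 2 values of 6.8 occupy positions 3–4 → average rank (3+4)/2 = 3.5.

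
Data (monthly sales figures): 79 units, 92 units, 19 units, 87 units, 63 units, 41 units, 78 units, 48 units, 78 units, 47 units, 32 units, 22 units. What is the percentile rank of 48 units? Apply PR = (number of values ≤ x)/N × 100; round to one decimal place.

N = 12.
Strictly below 48: 5. Equal to 48: 1.
PR = 6/12 × 100 = 50.0

50.0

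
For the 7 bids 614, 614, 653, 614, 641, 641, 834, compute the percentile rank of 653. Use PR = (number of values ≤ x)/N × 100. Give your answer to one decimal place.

N = 7.
Strictly below 653: 5. Equal to 653: 1.
PR = 6/7 × 100 = 85.7

85.7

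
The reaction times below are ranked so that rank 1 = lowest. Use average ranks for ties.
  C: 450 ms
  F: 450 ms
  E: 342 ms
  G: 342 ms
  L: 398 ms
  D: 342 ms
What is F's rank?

Sorted (ascending): 342, 342, 342, 398, 450, 450
The 3 values of 342 occupy positions 1–3 → average rank 2.
The 2 values of 450 occupy positions 5–6 → average rank (5+6)/2 = 5.5.
F has value 450 ms → rank 5.5.

5.5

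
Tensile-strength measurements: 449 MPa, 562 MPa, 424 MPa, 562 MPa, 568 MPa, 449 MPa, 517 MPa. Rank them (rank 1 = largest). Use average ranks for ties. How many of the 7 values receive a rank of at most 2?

Sorted (descending): 568, 562, 562, 517, 449, 449, 424
The 2 values of 562 occupy positions 2–3 → average rank (2+3)/2 = 2.5.
The 2 values of 449 occupy positions 5–6 → average rank (5+6)/2 = 5.5.
Ranks ≤ 2: {1} → 1 value.

1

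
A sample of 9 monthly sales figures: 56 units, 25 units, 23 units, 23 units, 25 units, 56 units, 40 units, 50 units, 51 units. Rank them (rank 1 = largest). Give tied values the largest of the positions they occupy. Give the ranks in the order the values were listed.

2, 7, 9, 9, 7, 2, 5, 4, 3

Sorted (descending): 56, 56, 51, 50, 40, 25, 25, 23, 23
The 2 values of 56 occupy positions 1–2 → each gets rank 2.
The 2 values of 25 occupy positions 6–7 → each gets rank 7.
The 2 values of 23 occupy positions 8–9 → each gets rank 9.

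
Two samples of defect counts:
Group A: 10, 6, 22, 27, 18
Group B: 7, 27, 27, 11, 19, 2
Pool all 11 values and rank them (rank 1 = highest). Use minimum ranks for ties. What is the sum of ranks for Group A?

Sorted (descending): 27, 27, 27, 22, 19, 18, 11, 10, 7, 6, 2
The 3 values of 27 occupy positions 1–3 → each gets rank 1.
Group A values → pooled ranks: 10→8, 6→10, 22→4, 27→1, 18→6
Rank sum = 8 + 10 + 4 + 1 + 6 = 29

29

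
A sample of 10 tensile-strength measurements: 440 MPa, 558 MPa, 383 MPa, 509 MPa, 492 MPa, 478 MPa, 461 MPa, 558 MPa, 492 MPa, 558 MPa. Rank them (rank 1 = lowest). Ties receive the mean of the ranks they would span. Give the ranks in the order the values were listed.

2, 9, 1, 7, 5.5, 4, 3, 9, 5.5, 9

Sorted (ascending): 383, 440, 461, 478, 492, 492, 509, 558, 558, 558
The 2 values of 492 occupy positions 5–6 → average rank (5+6)/2 = 5.5.
The 3 values of 558 occupy positions 8–10 → average rank 9.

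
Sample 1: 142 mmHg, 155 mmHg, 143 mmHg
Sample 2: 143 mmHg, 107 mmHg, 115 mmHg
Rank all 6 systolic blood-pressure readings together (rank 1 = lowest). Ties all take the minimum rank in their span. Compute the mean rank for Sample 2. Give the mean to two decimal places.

Sorted (ascending): 107, 115, 142, 143, 143, 155
The 2 values of 143 occupy positions 4–5 → each gets rank 4.
Sample 2 values → pooled ranks: 143→4, 107→1, 115→2
Mean rank = (4 + 1 + 2) / 3 = 2.33

2.33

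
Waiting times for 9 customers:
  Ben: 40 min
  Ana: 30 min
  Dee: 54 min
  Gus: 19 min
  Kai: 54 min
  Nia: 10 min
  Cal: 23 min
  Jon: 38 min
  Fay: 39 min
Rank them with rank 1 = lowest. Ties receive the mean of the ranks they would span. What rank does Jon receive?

Sorted (ascending): 10, 19, 23, 30, 38, 39, 40, 54, 54
The 2 values of 54 occupy positions 8–9 → average rank (8+9)/2 = 8.5.
Jon has value 38 min → rank 5.

5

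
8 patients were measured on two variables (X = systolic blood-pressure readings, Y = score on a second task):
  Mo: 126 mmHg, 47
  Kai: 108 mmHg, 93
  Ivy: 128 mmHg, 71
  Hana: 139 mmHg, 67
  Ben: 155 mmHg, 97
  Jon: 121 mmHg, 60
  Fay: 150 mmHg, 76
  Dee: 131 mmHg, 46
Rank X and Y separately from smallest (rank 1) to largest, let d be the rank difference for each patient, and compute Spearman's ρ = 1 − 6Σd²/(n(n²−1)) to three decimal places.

0.286

Ranks of variable 1: 3, 1, 4, 6, 8, 2, 7, 5
Ranks of variable 2: 2, 7, 5, 4, 8, 3, 6, 1
d = r₁ − r₂: 1, -6, -1, 2, 0, -1, 1, 4
d²: 1, 36, 1, 4, 0, 1, 1, 16; Σd² = 60
ρ = 1 − 6·60/(8·63) = 1 − 360/504 = 0.286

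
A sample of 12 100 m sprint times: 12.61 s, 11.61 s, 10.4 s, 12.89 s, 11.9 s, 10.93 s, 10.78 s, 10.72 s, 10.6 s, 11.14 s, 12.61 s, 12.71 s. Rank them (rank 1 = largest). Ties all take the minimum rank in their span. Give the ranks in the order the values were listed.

Sorted (descending): 12.89, 12.71, 12.61, 12.61, 11.9, 11.61, 11.14, 10.93, 10.78, 10.72, 10.6, 10.4
The 2 values of 12.61 occupy positions 3–4 → each gets rank 3.

3, 6, 12, 1, 5, 8, 9, 10, 11, 7, 3, 2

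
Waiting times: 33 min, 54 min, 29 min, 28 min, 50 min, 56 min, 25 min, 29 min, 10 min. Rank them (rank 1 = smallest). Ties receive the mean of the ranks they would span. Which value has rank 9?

Sorted (ascending): 10, 25, 28, 29, 29, 33, 50, 54, 56
The 2 values of 29 occupy positions 4–5 → average rank (4+5)/2 = 4.5.
Rank 9 → value 56.

56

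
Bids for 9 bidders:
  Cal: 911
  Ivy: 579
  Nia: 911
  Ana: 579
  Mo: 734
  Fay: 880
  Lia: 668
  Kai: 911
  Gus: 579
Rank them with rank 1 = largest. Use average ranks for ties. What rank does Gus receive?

Sorted (descending): 911, 911, 911, 880, 734, 668, 579, 579, 579
The 3 values of 911 occupy positions 1–3 → average rank 2.
The 3 values of 579 occupy positions 7–9 → average rank 8.
Gus has value 579 → rank 8.

8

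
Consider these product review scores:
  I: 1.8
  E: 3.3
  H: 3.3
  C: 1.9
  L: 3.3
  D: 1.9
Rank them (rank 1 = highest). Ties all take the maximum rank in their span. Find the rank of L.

Sorted (descending): 3.3, 3.3, 3.3, 1.9, 1.9, 1.8
The 3 values of 3.3 occupy positions 1–3 → each gets rank 3.
The 2 values of 1.9 occupy positions 4–5 → each gets rank 5.
L has value 3.3 → rank 3.

3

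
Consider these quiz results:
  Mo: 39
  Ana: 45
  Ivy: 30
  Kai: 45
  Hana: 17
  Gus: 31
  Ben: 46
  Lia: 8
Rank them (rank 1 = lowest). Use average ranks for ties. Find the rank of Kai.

6.5

Sorted (ascending): 8, 17, 30, 31, 39, 45, 45, 46
The 2 values of 45 occupy positions 6–7 → average rank (6+7)/2 = 6.5.
Kai has value 45 → rank 6.5.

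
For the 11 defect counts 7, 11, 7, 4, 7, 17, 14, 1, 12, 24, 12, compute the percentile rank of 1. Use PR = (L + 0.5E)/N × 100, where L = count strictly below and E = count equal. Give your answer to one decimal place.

4.5

N = 11.
Strictly below 1: 0. Equal to 1: 1.
PR = (0 + 0.5·1)/11 × 100 = 4.5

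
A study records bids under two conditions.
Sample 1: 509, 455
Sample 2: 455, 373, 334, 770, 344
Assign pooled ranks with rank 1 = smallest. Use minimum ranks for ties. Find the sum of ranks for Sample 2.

Sorted (ascending): 334, 344, 373, 455, 455, 509, 770
The 2 values of 455 occupy positions 4–5 → each gets rank 4.
Sample 2 values → pooled ranks: 455→4, 373→3, 334→1, 770→7, 344→2
Rank sum = 4 + 3 + 1 + 7 + 2 = 17

17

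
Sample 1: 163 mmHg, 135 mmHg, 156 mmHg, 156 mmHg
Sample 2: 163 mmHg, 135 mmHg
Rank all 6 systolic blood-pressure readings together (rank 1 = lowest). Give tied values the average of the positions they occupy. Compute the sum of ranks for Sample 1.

14

Sorted (ascending): 135, 135, 156, 156, 163, 163
The 2 values of 135 occupy positions 1–2 → average rank (1+2)/2 = 1.5.
The 2 values of 156 occupy positions 3–4 → average rank (3+4)/2 = 3.5.
The 2 values of 163 occupy positions 5–6 → average rank (5+6)/2 = 5.5.
Sample 1 values → pooled ranks: 163→5.5, 135→1.5, 156→3.5, 156→3.5
Rank sum = 5.5 + 1.5 + 3.5 + 3.5 = 14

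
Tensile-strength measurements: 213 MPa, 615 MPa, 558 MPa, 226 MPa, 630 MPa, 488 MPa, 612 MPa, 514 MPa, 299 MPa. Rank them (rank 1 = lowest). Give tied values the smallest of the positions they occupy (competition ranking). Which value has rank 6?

Sorted (ascending): 213, 226, 299, 488, 514, 558, 612, 615, 630
No ties — each value takes its position as its rank.
Rank 6 → value 558.

558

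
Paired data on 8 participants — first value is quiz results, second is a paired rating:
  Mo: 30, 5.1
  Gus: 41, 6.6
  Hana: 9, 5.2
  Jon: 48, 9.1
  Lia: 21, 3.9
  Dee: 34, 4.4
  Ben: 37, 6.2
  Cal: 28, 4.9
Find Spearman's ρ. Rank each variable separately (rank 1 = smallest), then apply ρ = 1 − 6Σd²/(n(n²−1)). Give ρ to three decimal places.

Ranks of variable 1: 4, 7, 1, 8, 2, 5, 6, 3
Ranks of variable 2: 4, 7, 5, 8, 1, 2, 6, 3
d = r₁ − r₂: 0, 0, -4, 0, 1, 3, 0, 0
d²: 0, 0, 16, 0, 1, 9, 0, 0; Σd² = 26
ρ = 1 − 6·26/(8·63) = 1 − 156/504 = 0.690

0.690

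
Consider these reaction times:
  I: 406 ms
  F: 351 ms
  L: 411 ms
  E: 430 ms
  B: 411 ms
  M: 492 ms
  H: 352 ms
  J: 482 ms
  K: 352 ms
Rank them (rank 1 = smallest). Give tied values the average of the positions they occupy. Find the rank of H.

Sorted (ascending): 351, 352, 352, 406, 411, 411, 430, 482, 492
The 2 values of 352 occupy positions 2–3 → average rank (2+3)/2 = 2.5.
The 2 values of 411 occupy positions 5–6 → average rank (5+6)/2 = 5.5.
H has value 352 ms → rank 2.5.

2.5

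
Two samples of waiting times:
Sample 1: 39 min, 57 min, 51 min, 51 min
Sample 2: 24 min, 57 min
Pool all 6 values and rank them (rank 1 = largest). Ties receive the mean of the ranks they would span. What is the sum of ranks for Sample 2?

Sorted (descending): 57, 57, 51, 51, 39, 24
The 2 values of 57 occupy positions 1–2 → average rank (1+2)/2 = 1.5.
The 2 values of 51 occupy positions 3–4 → average rank (3+4)/2 = 3.5.
Sample 2 values → pooled ranks: 24→6, 57→1.5
Rank sum = 6 + 1.5 = 7.5

7.5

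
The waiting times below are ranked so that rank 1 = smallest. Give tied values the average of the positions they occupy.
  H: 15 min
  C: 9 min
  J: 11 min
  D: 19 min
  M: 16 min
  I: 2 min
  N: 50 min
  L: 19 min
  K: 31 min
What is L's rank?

Sorted (ascending): 2, 9, 11, 15, 16, 19, 19, 31, 50
The 2 values of 19 occupy positions 6–7 → average rank (6+7)/2 = 6.5.
L has value 19 min → rank 6.5.

6.5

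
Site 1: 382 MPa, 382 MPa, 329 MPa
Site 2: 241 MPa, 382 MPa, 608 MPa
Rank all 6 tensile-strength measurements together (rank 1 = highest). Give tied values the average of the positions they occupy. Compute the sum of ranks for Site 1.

11

Sorted (descending): 608, 382, 382, 382, 329, 241
The 3 values of 382 occupy positions 2–4 → average rank 3.
Site 1 values → pooled ranks: 382→3, 382→3, 329→5
Rank sum = 3 + 3 + 5 = 11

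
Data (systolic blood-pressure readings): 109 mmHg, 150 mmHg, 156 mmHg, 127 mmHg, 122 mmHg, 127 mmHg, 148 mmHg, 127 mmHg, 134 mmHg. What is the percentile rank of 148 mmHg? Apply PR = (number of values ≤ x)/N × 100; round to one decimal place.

77.8

N = 9.
Strictly below 148: 6. Equal to 148: 1.
PR = 7/9 × 100 = 77.8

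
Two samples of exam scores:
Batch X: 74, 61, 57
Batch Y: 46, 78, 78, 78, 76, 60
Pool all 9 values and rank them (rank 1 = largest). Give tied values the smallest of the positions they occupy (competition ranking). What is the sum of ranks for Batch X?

19

Sorted (descending): 78, 78, 78, 76, 74, 61, 60, 57, 46
The 3 values of 78 occupy positions 1–3 → each gets rank 1.
Batch X values → pooled ranks: 74→5, 61→6, 57→8
Rank sum = 5 + 6 + 8 = 19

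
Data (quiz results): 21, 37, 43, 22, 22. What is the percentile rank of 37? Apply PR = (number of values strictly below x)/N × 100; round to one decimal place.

60.0

N = 5.
Strictly below 37: 3. Equal to 37: 1.
PR = 3/5 × 100 = 60.0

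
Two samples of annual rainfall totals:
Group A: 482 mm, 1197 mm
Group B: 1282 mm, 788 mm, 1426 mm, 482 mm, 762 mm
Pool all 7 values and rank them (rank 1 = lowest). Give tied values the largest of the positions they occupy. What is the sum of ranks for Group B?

22

Sorted (ascending): 482, 482, 762, 788, 1197, 1282, 1426
The 2 values of 482 occupy positions 1–2 → each gets rank 2.
Group B values → pooled ranks: 1282→6, 788→4, 1426→7, 482→2, 762→3
Rank sum = 6 + 4 + 7 + 2 + 3 = 22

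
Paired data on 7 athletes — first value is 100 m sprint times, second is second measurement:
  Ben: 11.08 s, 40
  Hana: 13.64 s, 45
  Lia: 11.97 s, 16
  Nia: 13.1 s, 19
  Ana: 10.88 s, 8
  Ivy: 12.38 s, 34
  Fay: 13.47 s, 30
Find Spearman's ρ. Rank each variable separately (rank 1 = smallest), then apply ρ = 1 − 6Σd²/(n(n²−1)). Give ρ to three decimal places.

Ranks of variable 1: 2, 7, 3, 5, 1, 4, 6
Ranks of variable 2: 6, 7, 2, 3, 1, 5, 4
d = r₁ − r₂: -4, 0, 1, 2, 0, -1, 2
d²: 16, 0, 1, 4, 0, 1, 4; Σd² = 26
ρ = 1 − 6·26/(7·48) = 1 − 156/336 = 0.536

0.536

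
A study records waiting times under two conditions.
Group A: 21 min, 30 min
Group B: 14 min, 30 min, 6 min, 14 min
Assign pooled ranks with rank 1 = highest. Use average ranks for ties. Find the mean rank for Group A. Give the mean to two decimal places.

Sorted (descending): 30, 30, 21, 14, 14, 6
The 2 values of 30 occupy positions 1–2 → average rank (1+2)/2 = 1.5.
The 2 values of 14 occupy positions 4–5 → average rank (4+5)/2 = 4.5.
Group A values → pooled ranks: 21→3, 30→1.5
Mean rank = (3 + 1.5) / 2 = 2.25

2.25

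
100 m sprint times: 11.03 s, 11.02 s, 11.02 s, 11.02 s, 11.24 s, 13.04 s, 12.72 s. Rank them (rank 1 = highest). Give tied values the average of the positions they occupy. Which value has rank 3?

11.24

Sorted (descending): 13.04, 12.72, 11.24, 11.03, 11.02, 11.02, 11.02
The 3 values of 11.02 occupy positions 5–7 → average rank 6.
Rank 3 → value 11.24.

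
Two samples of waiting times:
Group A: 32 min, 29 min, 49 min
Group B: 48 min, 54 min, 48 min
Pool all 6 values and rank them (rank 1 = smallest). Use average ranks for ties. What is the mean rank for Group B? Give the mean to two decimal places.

Sorted (ascending): 29, 32, 48, 48, 49, 54
The 2 values of 48 occupy positions 3–4 → average rank (3+4)/2 = 3.5.
Group B values → pooled ranks: 48→3.5, 54→6, 48→3.5
Mean rank = (3.5 + 6 + 3.5) / 3 = 4.33

4.33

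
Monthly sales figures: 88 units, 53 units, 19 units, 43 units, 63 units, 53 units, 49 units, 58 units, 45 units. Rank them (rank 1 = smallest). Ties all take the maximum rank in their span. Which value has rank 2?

Sorted (ascending): 19, 43, 45, 49, 53, 53, 58, 63, 88
The 2 values of 53 occupy positions 5–6 → each gets rank 6.
Rank 2 → value 43.

43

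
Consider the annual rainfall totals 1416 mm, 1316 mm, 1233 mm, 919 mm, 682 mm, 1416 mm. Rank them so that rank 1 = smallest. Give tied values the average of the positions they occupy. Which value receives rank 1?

682

Sorted (ascending): 682, 919, 1233, 1316, 1416, 1416
The 2 values of 1416 occupy positions 5–6 → average rank (5+6)/2 = 5.5.
Rank 1 → value 682.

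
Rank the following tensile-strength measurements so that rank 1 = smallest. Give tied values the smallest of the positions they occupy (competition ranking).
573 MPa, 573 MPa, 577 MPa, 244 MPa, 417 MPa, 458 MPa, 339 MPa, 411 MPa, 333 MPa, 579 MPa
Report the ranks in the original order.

Sorted (ascending): 244, 333, 339, 411, 417, 458, 573, 573, 577, 579
The 2 values of 573 occupy positions 7–8 → each gets rank 7.

7, 7, 9, 1, 5, 6, 3, 4, 2, 10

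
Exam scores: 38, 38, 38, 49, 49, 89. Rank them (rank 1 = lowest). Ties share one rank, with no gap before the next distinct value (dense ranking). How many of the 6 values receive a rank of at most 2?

5

Sorted (ascending): 38, 38, 38, 49, 49, 89
The 3 values of 38 share dense rank 1.
The 2 values of 49 share dense rank 2.
Remaining distinct values take the next consecutive integers.
Ranks ≤ 2: {1, 1, 1, 2, 2} → 5 values.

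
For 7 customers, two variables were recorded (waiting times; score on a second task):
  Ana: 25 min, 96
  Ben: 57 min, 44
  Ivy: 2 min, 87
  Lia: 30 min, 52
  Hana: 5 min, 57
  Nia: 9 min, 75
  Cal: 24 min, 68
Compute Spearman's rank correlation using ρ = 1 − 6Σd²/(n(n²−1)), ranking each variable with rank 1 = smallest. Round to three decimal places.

-0.536

Ranks of variable 1: 5, 7, 1, 6, 2, 3, 4
Ranks of variable 2: 7, 1, 6, 2, 3, 5, 4
d = r₁ − r₂: -2, 6, -5, 4, -1, -2, 0
d²: 4, 36, 25, 16, 1, 4, 0; Σd² = 86
ρ = 1 − 6·86/(7·48) = 1 − 516/336 = -0.536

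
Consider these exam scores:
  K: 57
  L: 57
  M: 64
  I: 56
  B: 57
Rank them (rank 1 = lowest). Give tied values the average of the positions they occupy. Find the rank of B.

Sorted (ascending): 56, 57, 57, 57, 64
The 3 values of 57 occupy positions 2–4 → average rank 3.
B has value 57 → rank 3.

3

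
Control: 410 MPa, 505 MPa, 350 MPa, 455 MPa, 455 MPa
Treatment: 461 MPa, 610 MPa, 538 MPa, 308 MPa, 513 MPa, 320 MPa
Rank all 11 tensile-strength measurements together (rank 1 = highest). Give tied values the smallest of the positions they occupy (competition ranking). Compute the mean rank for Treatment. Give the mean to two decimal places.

Sorted (descending): 610, 538, 513, 505, 461, 455, 455, 410, 350, 320, 308
The 2 values of 455 occupy positions 6–7 → each gets rank 6.
Treatment values → pooled ranks: 461→5, 610→1, 538→2, 308→11, 513→3, 320→10
Mean rank = (5 + 1 + 2 + 11 + 3 + 10) / 6 = 5.33

5.33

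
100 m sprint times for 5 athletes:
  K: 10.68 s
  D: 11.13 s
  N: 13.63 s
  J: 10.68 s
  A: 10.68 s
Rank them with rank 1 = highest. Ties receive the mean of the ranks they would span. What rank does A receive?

4

Sorted (descending): 13.63, 11.13, 10.68, 10.68, 10.68
The 3 values of 10.68 occupy positions 3–5 → average rank 4.
A has value 10.68 s → rank 4.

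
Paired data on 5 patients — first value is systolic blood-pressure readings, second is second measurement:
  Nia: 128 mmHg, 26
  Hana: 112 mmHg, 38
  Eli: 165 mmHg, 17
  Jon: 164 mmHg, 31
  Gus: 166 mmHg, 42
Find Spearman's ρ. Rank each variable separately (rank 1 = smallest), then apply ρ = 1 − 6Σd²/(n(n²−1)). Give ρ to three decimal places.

0.100

Ranks of variable 1: 2, 1, 4, 3, 5
Ranks of variable 2: 2, 4, 1, 3, 5
d = r₁ − r₂: 0, -3, 3, 0, 0
d²: 0, 9, 9, 0, 0; Σd² = 18
ρ = 1 − 6·18/(5·24) = 1 − 108/120 = 0.100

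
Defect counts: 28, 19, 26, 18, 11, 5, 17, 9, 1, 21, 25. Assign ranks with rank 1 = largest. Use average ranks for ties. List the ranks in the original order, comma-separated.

Sorted (descending): 28, 26, 25, 21, 19, 18, 17, 11, 9, 5, 1
No ties — each value takes its position as its rank.

1, 5, 2, 6, 8, 10, 7, 9, 11, 4, 3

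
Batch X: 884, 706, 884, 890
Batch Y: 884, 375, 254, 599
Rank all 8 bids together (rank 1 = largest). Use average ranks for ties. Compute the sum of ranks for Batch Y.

Sorted (descending): 890, 884, 884, 884, 706, 599, 375, 254
The 3 values of 884 occupy positions 2–4 → average rank 3.
Batch Y values → pooled ranks: 884→3, 375→7, 254→8, 599→6
Rank sum = 3 + 7 + 8 + 6 = 24

24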